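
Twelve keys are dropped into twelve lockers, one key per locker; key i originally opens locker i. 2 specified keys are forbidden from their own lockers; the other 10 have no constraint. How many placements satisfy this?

402796800

Inclusion-exclusion on the 2 forbidden self-matches:
Σ_{j=0}^{2} (-1)^j C(2,j)(12-j)!
= C(2,0)·12! - C(2,1)·11! + C(2,2)·10!
= 479001600 - 79833600 + 3628800
= 402796800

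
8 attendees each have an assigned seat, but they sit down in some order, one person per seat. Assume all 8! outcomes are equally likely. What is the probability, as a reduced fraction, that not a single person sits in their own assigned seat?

Favorable outcomes: !8 = 14833.
Total outcomes: 8! = 40320.
Probability = 14833/40320 = 2119/5760.

2119/5760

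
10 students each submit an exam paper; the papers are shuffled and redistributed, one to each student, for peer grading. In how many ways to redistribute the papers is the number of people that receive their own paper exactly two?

667485

Pick the 2 fixed positions: C(10,2) = 45 ways.
The remaining 8 must be deranged: !8 = 14833.
Total: 45 × 14833 = 667485.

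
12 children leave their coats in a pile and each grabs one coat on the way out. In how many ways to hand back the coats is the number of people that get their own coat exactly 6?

244860

Choose which 6 of the 12 are fixed: C(12,6) = 924.
The other 6 form a derangement: !6 = 265.
Total: 924 × 265 = 244860.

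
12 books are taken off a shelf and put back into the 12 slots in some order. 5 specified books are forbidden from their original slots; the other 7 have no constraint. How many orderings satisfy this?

Let A_j be the event that the j-th constrained one is fixed. By inclusion-exclusion over the 5 events:
Σ_{j=0}^{5} (-1)^j C(5,j)(12-j)!
= C(5,0)·12! - C(5,1)·11! + C(5,2)·10! - C(5,3)·9! + C(5,4)·8! - C(5,5)·7!
= 479001600 - 199584000 + 36288000 - 3628800 + 201600 - 5040
= 312273360

312273360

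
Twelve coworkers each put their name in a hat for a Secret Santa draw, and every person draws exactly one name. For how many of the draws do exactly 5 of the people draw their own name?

Pick the 5 fixed positions: C(12,5) = 792 ways.
The other 7 form a derangement: !7 = 1854.
Total: 792 × 1854 = 1468368.

1468368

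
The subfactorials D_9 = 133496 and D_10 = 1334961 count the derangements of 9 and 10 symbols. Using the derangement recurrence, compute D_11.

14684570

D_11 = (11-1)·(D_10 + D_9) = 10·(1334961 + 133496) = 10·1468457 = 14684570.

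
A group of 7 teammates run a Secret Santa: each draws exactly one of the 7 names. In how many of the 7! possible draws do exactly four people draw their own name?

70

Pick the 4 fixed positions: C(7,4) = 35 ways.
The other 3 form a derangement: !3 = 2.
Total: 35 × 2 = 70.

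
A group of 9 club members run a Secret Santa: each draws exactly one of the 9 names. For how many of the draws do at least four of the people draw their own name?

6883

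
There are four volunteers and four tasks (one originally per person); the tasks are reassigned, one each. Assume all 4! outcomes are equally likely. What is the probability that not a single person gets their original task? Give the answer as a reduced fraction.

Favorable outcomes: !4 = 9.
Total outcomes: 4! = 24.
Probability = 9/24 = 3/8.

3/8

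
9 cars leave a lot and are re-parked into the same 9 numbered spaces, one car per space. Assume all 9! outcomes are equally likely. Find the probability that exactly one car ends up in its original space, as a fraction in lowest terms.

2119/5760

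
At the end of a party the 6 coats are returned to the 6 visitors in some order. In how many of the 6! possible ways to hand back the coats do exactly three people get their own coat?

Pick the 3 fixed positions: C(6,3) = 20 ways.
The other 3 form a derangement: !3 = 2.
Total: 20 × 2 = 40.

40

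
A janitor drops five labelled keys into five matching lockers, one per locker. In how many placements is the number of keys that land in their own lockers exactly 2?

20

Pick the 2 fixed positions: C(5,2) = 10 ways.
The other 3 form a derangement: !3 = 2.
Total: 10 × 2 = 20.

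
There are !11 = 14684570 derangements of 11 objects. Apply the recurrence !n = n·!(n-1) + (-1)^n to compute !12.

176214841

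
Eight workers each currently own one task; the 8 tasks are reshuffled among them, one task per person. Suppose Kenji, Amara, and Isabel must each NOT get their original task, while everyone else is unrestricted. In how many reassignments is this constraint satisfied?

27240

Inclusion-exclusion on the 3 forbidden self-matches:
Σ_{j=0}^{3} (-1)^j C(3,j)(8-j)!
= C(3,0)·8! - C(3,1)·7! + C(3,2)·6! - C(3,3)·5!
= 40320 - 15120 + 2160 - 120
= 27240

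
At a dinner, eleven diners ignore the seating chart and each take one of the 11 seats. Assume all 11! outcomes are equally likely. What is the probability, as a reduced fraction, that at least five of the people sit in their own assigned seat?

73057/19958400

Favorable outcomes: Σ_{i≥5} C(11,i)·!(11-i) = 462·265 + 462·44 + 330·9 + 165·2 + 55·1 + 11·0 + 1·1 = 146114.
Total outcomes: 11! = 39916800.
Probability = 146114/39916800 = 73057/19958400.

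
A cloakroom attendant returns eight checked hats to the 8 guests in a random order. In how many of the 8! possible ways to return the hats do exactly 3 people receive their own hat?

2464

Pick the 3 fixed positions: C(8,3) = 56 ways.
The other 5 form a derangement: !5 = 44.
Total: 56 × 44 = 2464.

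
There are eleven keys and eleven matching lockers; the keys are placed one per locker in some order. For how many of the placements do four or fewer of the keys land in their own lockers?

# with exactly i fixed is C(11,i)·!(11-i); sum over i=0..4:
  i=0: C(11,0)·!11 = 1·14684570 = 14684570
  i=1: C(11,1)·!10 = 11·1334961 = 14684571
  i=2: C(11,2)·!9 = 55·133496 = 7342280
  i=3: C(11,3)·!8 = 165·14833 = 2447445
  i=4: C(11,4)·!7 = 330·1854 = 611820
Total = 39770686.

39770686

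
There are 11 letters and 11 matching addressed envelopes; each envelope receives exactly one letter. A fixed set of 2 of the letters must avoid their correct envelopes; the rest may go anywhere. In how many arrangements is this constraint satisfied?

Inclusion-exclusion on the 2 forbidden self-matches:
Σ_{j=0}^{2} (-1)^j C(2,j)(11-j)!
= C(2,0)·11! - C(2,1)·10! + C(2,2)·9!
= 39916800 - 7257600 + 362880
= 33022080

33022080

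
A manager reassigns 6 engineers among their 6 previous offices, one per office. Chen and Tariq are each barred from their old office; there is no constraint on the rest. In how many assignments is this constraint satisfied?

Inclusion-exclusion on the 2 forbidden self-matches:
Σ_{j=0}^{2} (-1)^j C(2,j)(6-j)!
= C(2,0)·6! - C(2,1)·5! + C(2,2)·4!
= 720 - 240 + 24
= 504

504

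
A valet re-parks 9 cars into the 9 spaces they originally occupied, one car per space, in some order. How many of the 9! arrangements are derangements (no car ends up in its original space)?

133496

!9 is the nearest integer to 9!/e.
9! = 362880, and 362880/e ≈ 133496.09, so !9 = 133496.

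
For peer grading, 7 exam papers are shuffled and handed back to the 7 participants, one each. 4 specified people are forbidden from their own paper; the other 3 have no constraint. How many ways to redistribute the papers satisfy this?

2790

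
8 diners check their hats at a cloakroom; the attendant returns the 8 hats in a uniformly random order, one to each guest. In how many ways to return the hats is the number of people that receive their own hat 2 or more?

Sum C(8,i)·!(8-i) for i = 2..8:
  i=2: C(8,2)·!6 = 28·265 = 7420
  i=3: C(8,3)·!5 = 56·44 = 2464
  i=4: C(8,4)·!4 = 70·9 = 630
  i=5: C(8,5)·!3 = 56·2 = 112
  i=6: C(8,6)·!2 = 28·1 = 28
  i=7: C(8,7)·!1 = 8·0 = 0
  i=8: C(8,8)·!0 = 1·1 = 1
Total = 10655.

10655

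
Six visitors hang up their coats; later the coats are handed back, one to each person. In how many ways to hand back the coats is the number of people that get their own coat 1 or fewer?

# with exactly i fixed is C(6,i)·!(6-i); sum over i=0..1:
  i=0: C(6,0)·!6 = 1·265 = 265
  i=1: C(6,1)·!5 = 6·44 = 264
Total = 529.

529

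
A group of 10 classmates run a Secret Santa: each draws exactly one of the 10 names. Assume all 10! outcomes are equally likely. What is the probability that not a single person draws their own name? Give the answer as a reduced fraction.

16481/44800

Favorable outcomes: !10 = 1334961.
Total outcomes: 10! = 3628800.
Probability = 1334961/3628800 = 16481/44800.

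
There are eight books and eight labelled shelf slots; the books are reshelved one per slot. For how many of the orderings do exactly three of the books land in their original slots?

2464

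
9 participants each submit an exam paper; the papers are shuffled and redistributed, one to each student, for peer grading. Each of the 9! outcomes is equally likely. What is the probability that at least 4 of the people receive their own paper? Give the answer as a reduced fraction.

6883/362880

Favorable outcomes: Σ_{i≥4} C(9,i)·!(9-i) = 126·44 + 126·9 + 84·2 + 36·1 + 9·0 + 1·1 = 6883.
Total outcomes: 9! = 362880.
Probability = 6883/362880 = 6883/362880.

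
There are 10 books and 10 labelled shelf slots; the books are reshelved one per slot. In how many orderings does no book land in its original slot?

!10 = 10! · Σ_{k=0}^{10} (-1)^k/k!
= 10! - 10!/1! + 10!/2! - 10!/3! + 10!/4! - 10!/5! + 10!/6! - 10!/7! + 10!/8! - 10!/9! + 10!/10!
= 3628800 - 3628800 + 1814400 - 604800 + 151200 - 30240 + 5040 - 720 + 90 - 10 + 1
= 1334961

1334961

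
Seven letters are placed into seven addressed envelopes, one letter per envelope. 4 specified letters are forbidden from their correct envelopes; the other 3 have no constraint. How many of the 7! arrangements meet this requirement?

Inclusion-exclusion on the 4 forbidden self-matches:
Σ_{j=0}^{4} (-1)^j C(4,j)(7-j)!
= C(4,0)·7! - C(4,1)·6! + C(4,2)·5! - C(4,3)·4! + C(4,4)·3!
= 5040 - 2880 + 720 - 96 + 6
= 2790

2790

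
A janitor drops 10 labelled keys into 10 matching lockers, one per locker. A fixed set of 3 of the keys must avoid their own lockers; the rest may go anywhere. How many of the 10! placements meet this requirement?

Inclusion-exclusion on the 3 forbidden self-matches:
Σ_{j=0}^{3} (-1)^j C(3,j)(10-j)!
= C(3,0)·10! - C(3,1)·9! + C(3,2)·8! - C(3,3)·7!
= 3628800 - 1088640 + 120960 - 5040
= 2656080

2656080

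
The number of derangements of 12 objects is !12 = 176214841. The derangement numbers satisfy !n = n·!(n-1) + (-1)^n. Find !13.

2290792932

!13 = 13·176214841 - 1 = 2290792932.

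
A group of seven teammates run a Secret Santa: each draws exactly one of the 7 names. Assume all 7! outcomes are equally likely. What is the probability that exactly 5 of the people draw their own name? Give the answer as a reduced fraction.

Favorable outcomes: C(7,5)·!2 = 21·1 = 21.
Total outcomes: 7! = 5040.
Probability = 21/5040 = 1/240.

1/240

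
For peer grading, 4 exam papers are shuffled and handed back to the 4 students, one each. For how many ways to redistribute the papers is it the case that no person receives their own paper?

9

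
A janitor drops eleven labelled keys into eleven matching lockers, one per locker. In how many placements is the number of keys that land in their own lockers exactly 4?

611820

Pick the 4 fixed positions: C(11,4) = 330 ways.
The remaining 7 must be deranged: !7 = 1854.
Total: 330 × 1854 = 611820.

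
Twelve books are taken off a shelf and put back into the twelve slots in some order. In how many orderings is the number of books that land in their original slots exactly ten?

Choose which 10 of the 12 are fixed: C(12,10) = 66.
The remaining 2 must be deranged: !2 = 1.
Total: 66 × 1 = 66.

66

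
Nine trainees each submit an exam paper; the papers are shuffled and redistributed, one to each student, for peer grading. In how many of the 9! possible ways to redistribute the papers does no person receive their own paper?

The number of derangements of 9 is !9 = Σ_{k=0}^{9} (-1)^k·9!/k!
= 9! - 9!/1! + 9!/2! - 9!/3! + 9!/4! - 9!/5! + 9!/6! - 9!/7! + 9!/8! - 9!/9!
= 362880 - 362880 + 181440 - 60480 + 15120 - 3024 + 504 - 72 + 9 - 1
= 133496

133496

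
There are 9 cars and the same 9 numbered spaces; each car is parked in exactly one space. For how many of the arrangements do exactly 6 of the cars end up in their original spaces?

168

Choose which 6 of the 9 are fixed: C(9,6) = 84.
The other 3 form a derangement: !3 = 2.
Total: 84 × 2 = 168.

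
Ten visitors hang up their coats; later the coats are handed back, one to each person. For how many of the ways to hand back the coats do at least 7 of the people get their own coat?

286

Sum C(10,i)·!(10-i) for i = 7..10:
  i=7: C(10,7)·!3 = 120·2 = 240
  i=8: C(10,8)·!2 = 45·1 = 45
  i=9: C(10,9)·!1 = 10·0 = 0
  i=10: C(10,10)·!0 = 1·1 = 1
Total = 286.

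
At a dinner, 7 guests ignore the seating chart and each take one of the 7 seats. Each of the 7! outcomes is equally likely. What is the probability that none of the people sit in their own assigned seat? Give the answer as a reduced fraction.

103/280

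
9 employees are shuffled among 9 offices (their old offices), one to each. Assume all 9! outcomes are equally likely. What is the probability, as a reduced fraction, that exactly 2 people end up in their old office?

103/560

Favorable outcomes: C(9,2)·!7 = 36·1854 = 66744.
Total outcomes: 9! = 362880.
Probability = 66744/362880 = 103/560.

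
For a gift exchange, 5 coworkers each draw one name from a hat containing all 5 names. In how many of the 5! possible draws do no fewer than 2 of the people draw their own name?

31

# with exactly i fixed is C(5,i)·!(5-i); sum over i=2..5:
  i=2: C(5,2)·!3 = 10·2 = 20
  i=3: C(5,3)·!2 = 10·1 = 10
  i=4: C(5,4)·!1 = 5·0 = 0
  i=5: C(5,5)·!0 = 1·1 = 1
Total = 31.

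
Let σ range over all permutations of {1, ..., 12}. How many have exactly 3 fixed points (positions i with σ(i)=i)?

29369120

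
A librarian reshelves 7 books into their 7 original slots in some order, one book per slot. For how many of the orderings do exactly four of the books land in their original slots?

Choose which 4 of the 7 are fixed: C(7,4) = 35.
The remaining 3 must be deranged: !3 = 2.
Total: 35 × 2 = 70.

70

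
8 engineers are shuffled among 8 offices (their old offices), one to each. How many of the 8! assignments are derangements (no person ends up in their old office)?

14833

!8 is the nearest integer to 8!/e.
8! = 40320, and 40320/e ≈ 14832.90, so !8 = 14833.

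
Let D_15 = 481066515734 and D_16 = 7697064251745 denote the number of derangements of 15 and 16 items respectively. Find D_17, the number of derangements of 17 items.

130850092279664

D_17 = (17-1)·(D_16 + D_15) = 16·(7697064251745 + 481066515734) = 16·8178130767479 = 130850092279664.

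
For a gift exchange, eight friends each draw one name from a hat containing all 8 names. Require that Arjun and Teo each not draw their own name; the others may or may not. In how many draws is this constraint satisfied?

30960

Let A_j be the event that the j-th constrained one is fixed. By inclusion-exclusion over the 2 events:
Σ_{j=0}^{2} (-1)^j C(2,j)(8-j)!
= C(2,0)·8! - C(2,1)·7! + C(2,2)·6!
= 40320 - 10080 + 720
= 30960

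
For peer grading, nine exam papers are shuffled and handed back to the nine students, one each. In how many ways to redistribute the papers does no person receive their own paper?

133496

By inclusion-exclusion, !9 = Σ (-1)^k · 9!/k! for k=0..9
= 9! - 9!/1! + 9!/2! - 9!/3! + 9!/4! - 9!/5! + 9!/6! - 9!/7! + 9!/8! - 9!/9!
= 362880 - 362880 + 181440 - 60480 + 15120 - 3024 + 504 - 72 + 9 - 1
= 133496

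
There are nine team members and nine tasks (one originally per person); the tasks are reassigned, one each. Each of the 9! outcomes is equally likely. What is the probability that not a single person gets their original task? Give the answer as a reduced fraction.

16687/45360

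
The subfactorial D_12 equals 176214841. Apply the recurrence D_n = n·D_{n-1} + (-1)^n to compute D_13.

D_13 = 13·176214841 - 1 = 2290792932.

2290792932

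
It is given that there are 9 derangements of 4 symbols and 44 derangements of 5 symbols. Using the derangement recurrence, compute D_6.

D_6 = (6-1)·(D_5 + D_4) = 5·(44 + 9) = 5·53 = 265.

265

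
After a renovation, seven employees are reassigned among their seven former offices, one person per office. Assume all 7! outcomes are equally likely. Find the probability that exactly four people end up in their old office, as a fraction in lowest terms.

1/72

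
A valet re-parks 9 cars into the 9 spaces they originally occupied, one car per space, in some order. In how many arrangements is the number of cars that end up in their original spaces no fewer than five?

1339

# with exactly i fixed is C(9,i)·!(9-i); sum over i=5..9:
  i=5: C(9,5)·!4 = 126·9 = 1134
  i=6: C(9,6)·!3 = 84·2 = 168
  i=7: C(9,7)·!2 = 36·1 = 36
  i=8: C(9,8)·!1 = 9·0 = 0
  i=9: C(9,9)·!0 = 1·1 = 1
Total = 1339.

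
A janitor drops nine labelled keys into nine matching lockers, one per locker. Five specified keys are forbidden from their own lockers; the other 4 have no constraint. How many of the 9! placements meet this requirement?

205056

Let A_j be the event that the j-th constrained one is fixed. By inclusion-exclusion over the 5 events:
Σ_{j=0}^{5} (-1)^j C(5,j)(9-j)!
= C(5,0)·9! - C(5,1)·8! + C(5,2)·7! - C(5,3)·6! + C(5,4)·5! - C(5,5)·4!
= 362880 - 201600 + 50400 - 7200 + 600 - 24
= 205056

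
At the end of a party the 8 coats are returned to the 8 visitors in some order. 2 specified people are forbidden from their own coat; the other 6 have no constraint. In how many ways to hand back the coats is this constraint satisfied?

30960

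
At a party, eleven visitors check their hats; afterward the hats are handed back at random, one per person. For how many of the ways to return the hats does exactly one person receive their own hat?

Choose which one of the 11 is fixed: C(11,1) = 11.
The other 10 form a derangement: !10 = 1334961.
Total: 11 × 1334961 = 14684571.

14684571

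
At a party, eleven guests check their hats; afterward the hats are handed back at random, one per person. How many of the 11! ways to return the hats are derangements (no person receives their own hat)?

The subfactorial !11 = [11!/e] (nearest integer).
11! = 39916800, and 39916800/e ≈ 14684570.08, so !11 = 14684570.

14684570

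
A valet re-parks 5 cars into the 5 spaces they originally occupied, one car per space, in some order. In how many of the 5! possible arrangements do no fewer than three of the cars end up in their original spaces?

Sum C(5,i)·!(5-i) for i = 3..5:
  i=3: C(5,3)·!2 = 10·1 = 10
  i=4: C(5,4)·!1 = 5·0 = 0
  i=5: C(5,5)·!0 = 1·1 = 1
Total = 11.

11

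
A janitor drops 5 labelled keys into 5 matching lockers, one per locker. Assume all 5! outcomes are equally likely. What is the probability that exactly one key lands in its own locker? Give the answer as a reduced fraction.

3/8

Favorable outcomes: C(5,1)·!4 = 5·9 = 45.
Total outcomes: 5! = 120.
Probability = 45/120 = 3/8.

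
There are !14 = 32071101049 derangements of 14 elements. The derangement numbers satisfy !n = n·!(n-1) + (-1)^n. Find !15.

!15 = 15·32071101049 - 1 = 481066515734.

481066515734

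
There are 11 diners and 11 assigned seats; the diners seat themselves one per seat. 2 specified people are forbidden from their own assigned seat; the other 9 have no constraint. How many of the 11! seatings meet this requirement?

33022080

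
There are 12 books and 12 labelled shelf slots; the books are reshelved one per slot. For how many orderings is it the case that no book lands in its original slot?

The subfactorial !12 = [12!/e] (nearest integer).
12! = 479001600, and 479001600/e ≈ 176214840.93, so !12 = 176214841.

176214841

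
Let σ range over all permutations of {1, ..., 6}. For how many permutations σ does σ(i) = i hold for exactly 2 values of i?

135

Pick the 2 fixed positions: C(6,2) = 15 ways.
The other 4 form a derangement: !4 = 9.
Total: 15 × 9 = 135.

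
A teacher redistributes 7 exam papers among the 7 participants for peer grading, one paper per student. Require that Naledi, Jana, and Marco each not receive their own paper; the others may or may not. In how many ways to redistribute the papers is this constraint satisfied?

Inclusion-exclusion on the 3 forbidden self-matches:
Σ_{j=0}^{3} (-1)^j C(3,j)(7-j)!
= C(3,0)·7! - C(3,1)·6! + C(3,2)·5! - C(3,3)·4!
= 5040 - 2160 + 360 - 24
= 3216

3216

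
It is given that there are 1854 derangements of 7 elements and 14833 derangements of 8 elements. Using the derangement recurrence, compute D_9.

D_9 = (9-1)·(D_8 + D_7) = 8·(14833 + 1854) = 8·16687 = 133496.

133496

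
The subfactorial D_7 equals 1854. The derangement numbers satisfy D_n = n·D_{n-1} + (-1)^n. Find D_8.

D_8 = 8·1854 + 1 = 14833.

14833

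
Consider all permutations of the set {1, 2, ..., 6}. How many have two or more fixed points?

# with exactly i fixed is C(6,i)·!(6-i); sum over i=2..6:
  i=2: C(6,2)·!4 = 15·9 = 135
  i=3: C(6,3)·!3 = 20·2 = 40
  i=4: C(6,4)·!2 = 15·1 = 15
  i=5: C(6,5)·!1 = 6·0 = 0
  i=6: C(6,6)·!0 = 1·1 = 1
Total = 191.

191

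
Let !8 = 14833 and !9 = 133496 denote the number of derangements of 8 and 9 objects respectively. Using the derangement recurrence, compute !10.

1334961

!10 = (10-1)·(!9 + !8) = 9·(133496 + 14833) = 9·148329 = 1334961.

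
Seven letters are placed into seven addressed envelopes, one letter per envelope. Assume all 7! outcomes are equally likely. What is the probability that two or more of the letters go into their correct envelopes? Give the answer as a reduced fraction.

Favorable outcomes: Σ_{i≥2} C(7,i)·!(7-i) = 21·44 + 35·9 + 35·2 + 21·1 + 7·0 + 1·1 = 1331.
Total outcomes: 7! = 5040.
Probability = 1331/5040 = 1331/5040.

1331/5040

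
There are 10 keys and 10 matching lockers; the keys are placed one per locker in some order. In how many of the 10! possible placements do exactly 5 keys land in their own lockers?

11088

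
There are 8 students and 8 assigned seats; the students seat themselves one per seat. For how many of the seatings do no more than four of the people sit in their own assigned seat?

40179

Sum C(8,i)·!(8-i) for i = 0..4:
  i=0: C(8,0)·!8 = 1·14833 = 14833
  i=1: C(8,1)·!7 = 8·1854 = 14832
  i=2: C(8,2)·!6 = 28·265 = 7420
  i=3: C(8,3)·!5 = 56·44 = 2464
  i=4: C(8,4)·!4 = 70·9 = 630
Total = 40179.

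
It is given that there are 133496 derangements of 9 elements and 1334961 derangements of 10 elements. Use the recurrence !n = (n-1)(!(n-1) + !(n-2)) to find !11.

14684570

!11 = (11-1)·(!10 + !9) = 10·(1334961 + 133496) = 10·1468457 = 14684570.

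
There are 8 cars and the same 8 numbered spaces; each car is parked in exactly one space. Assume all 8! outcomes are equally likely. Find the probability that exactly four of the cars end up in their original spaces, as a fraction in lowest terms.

Favorable outcomes: C(8,4)·!4 = 70·9 = 630.
Total outcomes: 8! = 40320.
Probability = 630/40320 = 1/64.

1/64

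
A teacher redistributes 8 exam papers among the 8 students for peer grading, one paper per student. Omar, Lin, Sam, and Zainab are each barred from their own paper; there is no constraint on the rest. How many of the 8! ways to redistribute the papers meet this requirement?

Let A_j be the event that the j-th constrained one is fixed. By inclusion-exclusion over the 4 events:
Σ_{j=0}^{4} (-1)^j C(4,j)(8-j)!
= C(4,0)·8! - C(4,1)·7! + C(4,2)·6! - C(4,3)·5! + C(4,4)·4!
= 40320 - 20160 + 4320 - 480 + 24
= 24024

24024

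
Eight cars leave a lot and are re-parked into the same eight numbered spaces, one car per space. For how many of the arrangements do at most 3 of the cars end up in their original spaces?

39549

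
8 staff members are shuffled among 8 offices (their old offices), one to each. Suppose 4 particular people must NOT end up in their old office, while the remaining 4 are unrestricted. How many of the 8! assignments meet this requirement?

24024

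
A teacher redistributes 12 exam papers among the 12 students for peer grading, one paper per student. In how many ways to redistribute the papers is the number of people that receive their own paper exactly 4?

7342335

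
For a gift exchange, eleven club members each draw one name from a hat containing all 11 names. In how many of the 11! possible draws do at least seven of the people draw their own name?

# with exactly i fixed is C(11,i)·!(11-i); sum over i=7..11:
  i=7: C(11,7)·!4 = 330·9 = 2970
  i=8: C(11,8)·!3 = 165·2 = 330
  i=9: C(11,9)·!2 = 55·1 = 55
  i=10: C(11,10)·!1 = 11·0 = 0
  i=11: C(11,11)·!0 = 1·1 = 1
Total = 3356.

3356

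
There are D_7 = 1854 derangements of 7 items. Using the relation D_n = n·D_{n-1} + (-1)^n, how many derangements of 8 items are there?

14833

D_8 = 8·1854 + 1 = 14833.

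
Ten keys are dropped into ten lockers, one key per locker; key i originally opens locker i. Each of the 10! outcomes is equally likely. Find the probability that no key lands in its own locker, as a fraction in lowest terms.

Favorable outcomes: !10 = 1334961.
Total outcomes: 10! = 3628800.
Probability = 1334961/3628800 = 16481/44800.

16481/44800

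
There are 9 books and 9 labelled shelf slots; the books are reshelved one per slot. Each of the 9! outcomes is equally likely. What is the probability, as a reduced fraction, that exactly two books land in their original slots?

103/560

Favorable outcomes: C(9,2)·!7 = 36·1854 = 66744.
Total outcomes: 9! = 362880.
Probability = 66744/362880 = 103/560.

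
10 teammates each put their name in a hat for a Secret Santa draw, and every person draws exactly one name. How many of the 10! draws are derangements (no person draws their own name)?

1334961

By inclusion-exclusion, !10 = Σ (-1)^k · 10!/k! for k=0..10
= 10! - 10!/1! + 10!/2! - 10!/3! + 10!/4! - 10!/5! + 10!/6! - 10!/7! + 10!/8! - 10!/9! + 10!/10!
= 3628800 - 3628800 + 1814400 - 604800 + 151200 - 30240 + 5040 - 720 + 90 - 10 + 1
= 1334961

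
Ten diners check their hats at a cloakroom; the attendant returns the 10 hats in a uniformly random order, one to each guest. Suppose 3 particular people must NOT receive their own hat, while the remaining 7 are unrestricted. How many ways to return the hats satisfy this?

Inclusion-exclusion on the 3 forbidden self-matches:
Σ_{j=0}^{3} (-1)^j C(3,j)(10-j)!
= C(3,0)·10! - C(3,1)·9! + C(3,2)·8! - C(3,3)·7!
= 3628800 - 1088640 + 120960 - 5040
= 2656080

2656080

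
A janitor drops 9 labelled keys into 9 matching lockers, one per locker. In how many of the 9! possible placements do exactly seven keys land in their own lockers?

Pick the 7 fixed positions: C(9,7) = 36 ways.
The remaining 2 must be deranged: !2 = 1.
Total: 36 × 1 = 36.

36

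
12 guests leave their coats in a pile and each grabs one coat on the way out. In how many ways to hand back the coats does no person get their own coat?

176214841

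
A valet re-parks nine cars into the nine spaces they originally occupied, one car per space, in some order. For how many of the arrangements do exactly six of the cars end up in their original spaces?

168

Choose which 6 of the 9 are fixed: C(9,6) = 84.
The remaining 3 must be deranged: !3 = 2.
Total: 84 × 2 = 168.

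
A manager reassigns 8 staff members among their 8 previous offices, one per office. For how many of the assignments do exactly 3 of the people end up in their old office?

Choose which 3 of the 8 are fixed: C(8,3) = 56.
The other 5 form a derangement: !5 = 44.
Total: 56 × 44 = 2464.

2464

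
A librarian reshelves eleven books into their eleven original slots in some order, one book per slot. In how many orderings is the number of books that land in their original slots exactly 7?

2970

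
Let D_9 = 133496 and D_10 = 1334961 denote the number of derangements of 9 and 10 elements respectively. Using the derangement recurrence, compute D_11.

14684570

D_11 = (11-1)·(D_10 + D_9) = 10·(1334961 + 133496) = 10·1468457 = 14684570.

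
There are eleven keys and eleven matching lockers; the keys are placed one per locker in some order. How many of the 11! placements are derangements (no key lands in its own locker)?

The subfactorial !11 = [11!/e] (nearest integer).
11! = 39916800, and 39916800/e ≈ 14684570.08, so !11 = 14684570.

14684570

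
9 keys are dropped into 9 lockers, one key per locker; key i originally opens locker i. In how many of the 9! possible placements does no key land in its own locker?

133496

Use !n = n·!(n-1) + (-1)^n.
!9 = 9·14833 - 1 = 133496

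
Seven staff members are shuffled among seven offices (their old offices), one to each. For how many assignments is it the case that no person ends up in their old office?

1854

!7 is the nearest integer to 7!/e.
7! = 5040, and 5040/e ≈ 1854.11, so !7 = 1854.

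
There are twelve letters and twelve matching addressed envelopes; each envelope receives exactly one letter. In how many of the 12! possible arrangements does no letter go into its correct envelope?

By inclusion-exclusion, !12 = Σ (-1)^k · 12!/k! for k=0..12
= 12! - 12!/1! + 12!/2! - 12!/3! + 12!/4! - 12!/5! + 12!/6! - 12!/7! + 12!/8! - 12!/9! + 12!/10! - 12!/11! + 12!/12!
= 479001600 - 479001600 + 239500800 - 79833600 + 19958400 - 3991680 + 665280 - 95040 + 11880 - 1320 + 132 - 12 + 1
= 176214841

176214841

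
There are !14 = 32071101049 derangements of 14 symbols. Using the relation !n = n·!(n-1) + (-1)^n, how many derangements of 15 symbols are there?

!15 = 15·32071101049 - 1 = 481066515734.

481066515734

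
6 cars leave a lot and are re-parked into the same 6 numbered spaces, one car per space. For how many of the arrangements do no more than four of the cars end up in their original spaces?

719

Sum C(6,i)·!(6-i) for i = 0..4:
  i=0: C(6,0)·!6 = 1·265 = 265
  i=1: C(6,1)·!5 = 6·44 = 264
  i=2: C(6,2)·!4 = 15·9 = 135
  i=3: C(6,3)·!3 = 20·2 = 40
  i=4: C(6,4)·!2 = 15·1 = 15
Total = 719.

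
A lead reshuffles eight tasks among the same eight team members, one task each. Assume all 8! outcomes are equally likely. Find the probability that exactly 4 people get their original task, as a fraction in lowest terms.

Favorable outcomes: C(8,4)·!4 = 70·9 = 630.
Total outcomes: 8! = 40320.
Probability = 630/40320 = 1/64.

1/64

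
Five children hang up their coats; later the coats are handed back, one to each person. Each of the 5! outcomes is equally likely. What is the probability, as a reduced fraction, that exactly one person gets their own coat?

3/8

Favorable outcomes: C(5,1)·!4 = 5·9 = 45.
Total outcomes: 5! = 120.
Probability = 45/120 = 3/8.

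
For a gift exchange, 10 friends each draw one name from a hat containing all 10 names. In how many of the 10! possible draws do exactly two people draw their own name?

667485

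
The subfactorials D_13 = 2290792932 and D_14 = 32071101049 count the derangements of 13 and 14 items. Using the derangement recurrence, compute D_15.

D_15 = (15-1)·(D_14 + D_13) = 14·(32071101049 + 2290792932) = 14·34361893981 = 481066515734.

481066515734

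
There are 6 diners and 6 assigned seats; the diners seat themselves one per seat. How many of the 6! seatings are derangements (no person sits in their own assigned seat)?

265

Use !n = n·!(n-1) + (-1)^n.
!6 = 6·44 + 1 = 265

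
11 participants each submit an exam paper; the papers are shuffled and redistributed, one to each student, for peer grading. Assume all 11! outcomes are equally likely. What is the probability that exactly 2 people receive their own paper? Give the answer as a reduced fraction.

Favorable outcomes: C(11,2)·!9 = 55·133496 = 7342280.
Total outcomes: 11! = 39916800.
Probability = 7342280/39916800 = 16687/90720.

16687/90720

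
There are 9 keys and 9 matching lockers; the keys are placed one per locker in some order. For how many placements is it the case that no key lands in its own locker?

133496

!9 = 9! · Σ_{k=0}^{9} (-1)^k/k!
= 9! - 9!/1! + 9!/2! - 9!/3! + 9!/4! - 9!/5! + 9!/6! - 9!/7! + 9!/8! - 9!/9!
= 362880 - 362880 + 181440 - 60480 + 15120 - 3024 + 504 - 72 + 9 - 1
= 133496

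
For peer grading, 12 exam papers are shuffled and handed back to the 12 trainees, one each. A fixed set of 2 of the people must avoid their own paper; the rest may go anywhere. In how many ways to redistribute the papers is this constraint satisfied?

402796800

Inclusion-exclusion on the 2 forbidden self-matches:
Σ_{j=0}^{2} (-1)^j C(2,j)(12-j)!
= C(2,0)·12! - C(2,1)·11! + C(2,2)·10!
= 479001600 - 79833600 + 3628800
= 402796800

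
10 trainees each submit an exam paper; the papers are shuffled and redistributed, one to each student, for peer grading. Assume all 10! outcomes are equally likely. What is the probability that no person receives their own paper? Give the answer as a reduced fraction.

16481/44800

Favorable outcomes: !10 = 1334961.
Total outcomes: 10! = 3628800.
Probability = 1334961/3628800 = 16481/44800.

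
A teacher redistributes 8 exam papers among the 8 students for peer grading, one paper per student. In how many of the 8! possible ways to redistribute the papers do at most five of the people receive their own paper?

40291

Sum C(8,i)·!(8-i) for i = 0..5:
  i=0: C(8,0)·!8 = 1·14833 = 14833
  i=1: C(8,1)·!7 = 8·1854 = 14832
  i=2: C(8,2)·!6 = 28·265 = 7420
  i=3: C(8,3)·!5 = 56·44 = 2464
  i=4: C(8,4)·!4 = 70·9 = 630
  i=5: C(8,5)·!3 = 56·2 = 112
Total = 40291.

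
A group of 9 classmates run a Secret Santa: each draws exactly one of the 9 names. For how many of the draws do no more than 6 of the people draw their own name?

362843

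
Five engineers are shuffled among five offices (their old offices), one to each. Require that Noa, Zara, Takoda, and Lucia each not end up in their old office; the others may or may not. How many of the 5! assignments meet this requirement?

Let A_j be the event that the j-th constrained one is fixed. By inclusion-exclusion over the 4 events:
Σ_{j=0}^{4} (-1)^j C(4,j)(5-j)!
= C(4,0)·5! - C(4,1)·4! + C(4,2)·3! - C(4,3)·2! + C(4,4)·1!
= 120 - 96 + 36 - 8 + 1
= 53

53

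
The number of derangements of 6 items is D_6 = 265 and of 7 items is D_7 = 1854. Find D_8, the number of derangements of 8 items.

D_8 = (8-1)·(D_7 + D_6) = 7·(1854 + 265) = 7·2119 = 14833.

14833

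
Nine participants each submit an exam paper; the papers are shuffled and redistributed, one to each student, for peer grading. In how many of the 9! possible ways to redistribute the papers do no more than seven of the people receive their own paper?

Sum C(9,i)·!(9-i) for i = 0..7:
  i=0: C(9,0)·!9 = 1·133496 = 133496
  i=1: C(9,1)·!8 = 9·14833 = 133497
  i=2: C(9,2)·!7 = 36·1854 = 66744
  i=3: C(9,3)·!6 = 84·265 = 22260
  i=4: C(9,4)·!5 = 126·44 = 5544
  i=5: C(9,5)·!4 = 126·9 = 1134
  i=6: C(9,6)·!3 = 84·2 = 168
  i=7: C(9,7)·!2 = 36·1 = 36
Total = 362879.

362879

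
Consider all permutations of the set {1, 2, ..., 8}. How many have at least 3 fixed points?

3235

Sum C(8,i)·!(8-i) for i = 3..8:
  i=3: C(8,3)·!5 = 56·44 = 2464
  i=4: C(8,4)·!4 = 70·9 = 630
  i=5: C(8,5)·!3 = 56·2 = 112
  i=6: C(8,6)·!2 = 28·1 = 28
  i=7: C(8,7)·!1 = 8·0 = 0
  i=8: C(8,8)·!0 = 1·1 = 1
Total = 3235.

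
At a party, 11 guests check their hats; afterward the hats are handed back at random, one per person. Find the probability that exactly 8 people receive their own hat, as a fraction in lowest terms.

1/120960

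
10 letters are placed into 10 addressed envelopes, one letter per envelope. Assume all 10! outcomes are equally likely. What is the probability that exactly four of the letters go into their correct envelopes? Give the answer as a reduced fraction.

Favorable outcomes: C(10,4)·!6 = 210·265 = 55650.
Total outcomes: 10! = 3628800.
Probability = 55650/3628800 = 53/3456.

53/3456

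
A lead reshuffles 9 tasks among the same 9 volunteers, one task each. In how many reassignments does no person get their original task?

133496

The number of derangements of 9 is !9 = Σ_{k=0}^{9} (-1)^k·9!/k!
= 9! - 9!/1! + 9!/2! - 9!/3! + 9!/4! - 9!/5! + 9!/6! - 9!/7! + 9!/8! - 9!/9!
= 362880 - 362880 + 181440 - 60480 + 15120 - 3024 + 504 - 72 + 9 - 1
= 133496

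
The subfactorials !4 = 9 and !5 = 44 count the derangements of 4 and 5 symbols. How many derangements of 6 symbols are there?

265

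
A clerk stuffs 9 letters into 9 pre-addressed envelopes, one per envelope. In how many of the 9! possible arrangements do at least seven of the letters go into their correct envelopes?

37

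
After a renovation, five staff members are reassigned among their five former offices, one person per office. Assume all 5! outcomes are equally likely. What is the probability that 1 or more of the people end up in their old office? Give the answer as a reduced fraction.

19/30

Favorable outcomes: Σ_{i≥1} C(5,i)·!(5-i) = 5·9 + 10·2 + 10·1 + 5·0 + 1·1 = 76.
Total outcomes: 5! = 120.
Probability = 76/120 = 19/30.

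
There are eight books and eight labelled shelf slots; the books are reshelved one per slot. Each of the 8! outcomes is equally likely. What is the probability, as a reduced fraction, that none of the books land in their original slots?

2119/5760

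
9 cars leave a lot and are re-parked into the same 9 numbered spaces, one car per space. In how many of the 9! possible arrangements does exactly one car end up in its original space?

133497

Choose which one of the 9 is fixed: C(9,1) = 9.
The other 8 form a derangement: !8 = 14833.
Total: 9 × 14833 = 133497.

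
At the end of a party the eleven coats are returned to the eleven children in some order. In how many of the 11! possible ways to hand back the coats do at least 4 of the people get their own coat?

757934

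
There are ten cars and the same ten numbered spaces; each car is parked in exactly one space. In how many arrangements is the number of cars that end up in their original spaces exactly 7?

240

Choose which 7 of the 10 are fixed: C(10,7) = 120.
The remaining 3 must be deranged: !3 = 2.
Total: 120 × 2 = 240.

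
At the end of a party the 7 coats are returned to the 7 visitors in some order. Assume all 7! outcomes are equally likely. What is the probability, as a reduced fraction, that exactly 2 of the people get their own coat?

Favorable outcomes: C(7,2)·!5 = 21·44 = 924.
Total outcomes: 7! = 5040.
Probability = 924/5040 = 11/60.

11/60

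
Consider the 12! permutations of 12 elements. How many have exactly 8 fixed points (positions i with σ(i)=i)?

4455

Pick the 8 fixed positions: C(12,8) = 495 ways.
The other 4 form a derangement: !4 = 9.
Total: 495 × 9 = 4455.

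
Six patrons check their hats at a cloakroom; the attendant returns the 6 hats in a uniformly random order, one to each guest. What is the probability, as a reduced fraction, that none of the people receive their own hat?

Favorable outcomes: !6 = 265.
Total outcomes: 6! = 720.
Probability = 265/720 = 53/144.

53/144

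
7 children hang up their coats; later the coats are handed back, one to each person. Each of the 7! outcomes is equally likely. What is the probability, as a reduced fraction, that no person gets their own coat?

Favorable outcomes: !7 = 1854.
Total outcomes: 7! = 5040.
Probability = 1854/5040 = 103/280.

103/280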